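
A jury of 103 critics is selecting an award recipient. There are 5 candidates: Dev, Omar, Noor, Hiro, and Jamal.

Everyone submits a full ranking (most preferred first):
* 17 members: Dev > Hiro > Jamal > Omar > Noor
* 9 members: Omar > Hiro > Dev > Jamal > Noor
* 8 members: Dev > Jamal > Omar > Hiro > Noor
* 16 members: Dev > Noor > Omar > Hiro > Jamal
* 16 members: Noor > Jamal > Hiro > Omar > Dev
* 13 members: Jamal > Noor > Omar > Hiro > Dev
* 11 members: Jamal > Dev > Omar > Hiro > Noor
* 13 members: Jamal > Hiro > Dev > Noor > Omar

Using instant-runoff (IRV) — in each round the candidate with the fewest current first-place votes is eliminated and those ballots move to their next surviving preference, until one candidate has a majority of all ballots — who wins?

Round 1: Dev 41, Omar 9, Noor 16, Hiro 0, Jamal 37. Hiro eliminated.
Round 2: Dev 41, Omar 9, Noor 16, Jamal 37. Omar eliminated.
Round 3: Dev 50, Noor 16, Jamal 37. Noor eliminated.
Round 4: Dev 50, Jamal 53. Jamal has a majority (≥52).

Jamal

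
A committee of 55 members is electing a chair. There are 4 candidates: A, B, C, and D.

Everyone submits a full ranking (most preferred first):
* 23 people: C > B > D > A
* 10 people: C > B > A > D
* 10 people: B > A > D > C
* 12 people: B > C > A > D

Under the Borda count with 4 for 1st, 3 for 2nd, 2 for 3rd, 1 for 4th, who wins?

B

A: 23×1 + 10×2 + 10×3 + 12×2 = 97
B: 23×3 + 10×3 + 10×4 + 12×4 = 187
C: 23×4 + 10×4 + 10×1 + 12×3 = 178
D: 23×2 + 10×1 + 10×2 + 12×1 = 88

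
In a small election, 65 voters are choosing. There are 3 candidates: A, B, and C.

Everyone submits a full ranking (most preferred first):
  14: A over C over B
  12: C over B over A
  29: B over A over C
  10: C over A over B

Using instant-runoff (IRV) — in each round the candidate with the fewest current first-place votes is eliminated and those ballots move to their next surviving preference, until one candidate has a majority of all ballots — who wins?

C

Round 1: A 14, B 29, C 22. A eliminated.
Round 2: B 29, C 36. C has a majority (≥33).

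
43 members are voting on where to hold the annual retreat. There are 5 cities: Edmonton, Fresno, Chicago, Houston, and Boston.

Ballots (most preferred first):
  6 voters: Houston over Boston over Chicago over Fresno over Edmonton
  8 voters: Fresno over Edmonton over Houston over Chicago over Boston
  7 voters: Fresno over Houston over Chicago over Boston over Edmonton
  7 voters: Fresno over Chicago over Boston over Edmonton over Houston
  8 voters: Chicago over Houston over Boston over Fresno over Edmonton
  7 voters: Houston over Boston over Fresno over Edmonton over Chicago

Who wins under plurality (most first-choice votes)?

First-place votes: Edmonton 0, Fresno 22, Chicago 8, Houston 13, Boston 0.

Fresno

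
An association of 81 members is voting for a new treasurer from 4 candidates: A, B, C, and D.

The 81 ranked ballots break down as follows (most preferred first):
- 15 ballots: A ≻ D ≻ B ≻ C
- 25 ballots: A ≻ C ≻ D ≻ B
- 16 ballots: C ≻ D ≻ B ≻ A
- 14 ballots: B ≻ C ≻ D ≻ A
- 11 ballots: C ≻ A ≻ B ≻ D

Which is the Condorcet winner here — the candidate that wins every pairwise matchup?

C

C vs A: 41–40
C vs B: 52–29
C vs D: 66–15
C beats every other candidate.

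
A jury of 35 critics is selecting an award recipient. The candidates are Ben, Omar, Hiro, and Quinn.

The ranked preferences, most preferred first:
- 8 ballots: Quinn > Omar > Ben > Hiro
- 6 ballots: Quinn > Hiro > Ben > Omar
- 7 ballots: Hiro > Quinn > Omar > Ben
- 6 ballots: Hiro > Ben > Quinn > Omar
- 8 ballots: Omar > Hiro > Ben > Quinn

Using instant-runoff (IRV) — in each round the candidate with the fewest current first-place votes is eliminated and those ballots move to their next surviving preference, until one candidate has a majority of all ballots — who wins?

Round 1: Ben 0, Omar 8, Hiro 13, Quinn 14. Ben eliminated.
Round 2: Omar 8, Hiro 13, Quinn 14. Omar eliminated.
Round 3: Hiro 21, Quinn 14. Hiro has a majority (≥18).

Hiro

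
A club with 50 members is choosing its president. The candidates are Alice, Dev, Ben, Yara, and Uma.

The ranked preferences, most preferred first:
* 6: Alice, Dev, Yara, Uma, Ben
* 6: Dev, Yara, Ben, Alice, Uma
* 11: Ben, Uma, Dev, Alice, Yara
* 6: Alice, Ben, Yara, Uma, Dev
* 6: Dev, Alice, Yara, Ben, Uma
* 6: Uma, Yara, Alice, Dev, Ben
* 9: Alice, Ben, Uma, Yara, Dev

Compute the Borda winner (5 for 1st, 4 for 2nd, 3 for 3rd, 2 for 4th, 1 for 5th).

Alice

Alice: 6×5 + 6×2 + 11×2 + 6×5 + 6×4 + 6×3 + 9×5 = 181
Dev: 6×4 + 6×5 + 11×3 + 6×1 + 6×5 + 6×2 + 9×1 = 144
Ben: 6×1 + 6×3 + 11×5 + 6×4 + 6×2 + 6×1 + 9×4 = 157
Yara: 6×3 + 6×4 + 11×1 + 6×3 + 6×3 + 6×4 + 9×2 = 131
Uma: 6×2 + 6×1 + 11×4 + 6×2 + 6×1 + 6×5 + 9×3 = 137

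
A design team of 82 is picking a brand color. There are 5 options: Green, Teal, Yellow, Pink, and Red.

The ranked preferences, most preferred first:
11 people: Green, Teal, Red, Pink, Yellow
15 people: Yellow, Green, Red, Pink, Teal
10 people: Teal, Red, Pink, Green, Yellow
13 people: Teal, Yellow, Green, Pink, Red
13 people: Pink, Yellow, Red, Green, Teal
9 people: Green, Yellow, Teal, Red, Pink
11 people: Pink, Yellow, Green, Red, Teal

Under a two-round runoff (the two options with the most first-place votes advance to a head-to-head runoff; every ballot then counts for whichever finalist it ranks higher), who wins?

Round 1 first-place votes: Green 20, Teal 23, Yellow 15, Pink 24, Red 0. Pink and Teal advance.
Runoff: Pink is ranked above Teal on 39 ballots, Teal above Pink on 43.

Teal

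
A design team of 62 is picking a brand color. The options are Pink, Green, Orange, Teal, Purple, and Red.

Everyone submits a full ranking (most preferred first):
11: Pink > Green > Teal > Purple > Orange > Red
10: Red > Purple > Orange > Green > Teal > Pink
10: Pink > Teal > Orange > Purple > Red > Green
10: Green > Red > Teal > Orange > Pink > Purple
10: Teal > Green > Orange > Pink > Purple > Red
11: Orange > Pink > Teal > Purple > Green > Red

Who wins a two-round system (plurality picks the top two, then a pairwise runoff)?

Round 1 first-place votes: Pink 21, Green 10, Orange 11, Teal 10, Purple 0, Red 10. Pink and Orange advance.
Runoff: Pink is ranked above Orange on 21 ballots, Orange above Pink on 41.

Orange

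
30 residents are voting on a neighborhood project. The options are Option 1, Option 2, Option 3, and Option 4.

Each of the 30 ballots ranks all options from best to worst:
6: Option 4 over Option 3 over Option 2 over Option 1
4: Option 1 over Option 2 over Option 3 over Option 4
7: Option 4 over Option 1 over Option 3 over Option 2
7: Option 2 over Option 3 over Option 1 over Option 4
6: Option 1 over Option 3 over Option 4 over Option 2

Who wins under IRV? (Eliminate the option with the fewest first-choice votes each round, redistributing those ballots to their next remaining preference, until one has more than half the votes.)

Option 1

Round 1: Option 1 10, Option 2 7, Option 3 0, Option 4 13. Option 3 eliminated.
Round 2: Option 1 10, Option 2 7, Option 4 13. Option 2 eliminated.
Round 3: Option 1 17, Option 4 13. Option 1 has a majority (≥16).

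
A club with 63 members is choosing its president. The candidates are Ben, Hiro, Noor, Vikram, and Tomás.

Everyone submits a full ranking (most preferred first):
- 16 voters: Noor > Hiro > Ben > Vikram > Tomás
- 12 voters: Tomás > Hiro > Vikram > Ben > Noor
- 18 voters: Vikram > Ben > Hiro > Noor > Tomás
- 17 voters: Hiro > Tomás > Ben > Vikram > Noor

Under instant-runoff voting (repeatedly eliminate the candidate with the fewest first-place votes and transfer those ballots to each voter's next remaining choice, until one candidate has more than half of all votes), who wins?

Round 1: Ben 0, Hiro 17, Noor 16, Vikram 18, Tomás 12. Ben eliminated.
Round 2: Hiro 17, Noor 16, Vikram 18, Tomás 12. Tomás eliminated.
Round 3: Hiro 29, Noor 16, Vikram 18. Noor eliminated.
Round 4: Hiro 45, Vikram 18. Hiro has a majority (≥32).

Hiro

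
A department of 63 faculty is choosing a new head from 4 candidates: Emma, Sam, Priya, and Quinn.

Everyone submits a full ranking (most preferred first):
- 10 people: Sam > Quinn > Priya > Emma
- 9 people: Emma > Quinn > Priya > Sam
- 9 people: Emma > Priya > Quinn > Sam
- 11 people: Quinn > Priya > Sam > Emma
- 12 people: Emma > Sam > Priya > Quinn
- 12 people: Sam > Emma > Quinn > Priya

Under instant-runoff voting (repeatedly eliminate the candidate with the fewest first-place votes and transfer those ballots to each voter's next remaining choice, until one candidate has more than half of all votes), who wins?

Sam

Round 1: Emma 30, Sam 22, Priya 0, Quinn 11. Priya eliminated.
Round 2: Emma 30, Sam 22, Quinn 11. Quinn eliminated.
Round 3: Emma 30, Sam 33. Sam has a majority (≥32).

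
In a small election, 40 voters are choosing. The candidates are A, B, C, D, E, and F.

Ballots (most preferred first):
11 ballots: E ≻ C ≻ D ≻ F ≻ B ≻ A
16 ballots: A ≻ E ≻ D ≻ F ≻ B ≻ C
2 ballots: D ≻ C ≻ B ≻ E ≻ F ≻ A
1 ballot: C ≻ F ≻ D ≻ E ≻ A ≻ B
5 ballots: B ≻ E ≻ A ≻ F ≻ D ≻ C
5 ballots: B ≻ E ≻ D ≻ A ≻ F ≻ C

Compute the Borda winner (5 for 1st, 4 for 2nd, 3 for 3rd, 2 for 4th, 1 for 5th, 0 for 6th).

E

A: 11×0 + 16×5 + 2×0 + 1×1 + 5×3 + 5×2 = 106
B: 11×1 + 16×1 + 2×3 + 1×0 + 5×5 + 5×5 = 83
C: 11×4 + 16×0 + 2×4 + 1×5 + 5×0 + 5×0 = 57
D: 11×3 + 16×3 + 2×5 + 1×3 + 5×1 + 5×3 = 114
E: 11×5 + 16×4 + 2×2 + 1×2 + 5×4 + 5×4 = 165
F: 11×2 + 16×2 + 2×1 + 1×4 + 5×2 + 5×1 = 75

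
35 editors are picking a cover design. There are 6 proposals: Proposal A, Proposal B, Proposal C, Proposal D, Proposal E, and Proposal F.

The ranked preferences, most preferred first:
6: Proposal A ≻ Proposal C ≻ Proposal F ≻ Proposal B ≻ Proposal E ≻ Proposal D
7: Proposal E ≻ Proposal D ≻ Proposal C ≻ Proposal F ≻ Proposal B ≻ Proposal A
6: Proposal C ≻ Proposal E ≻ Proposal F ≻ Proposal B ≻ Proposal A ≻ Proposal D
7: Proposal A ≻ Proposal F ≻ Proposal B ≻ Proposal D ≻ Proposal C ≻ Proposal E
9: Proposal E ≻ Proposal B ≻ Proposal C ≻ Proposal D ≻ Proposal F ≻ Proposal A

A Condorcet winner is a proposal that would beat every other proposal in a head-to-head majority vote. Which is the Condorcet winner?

Proposal C

Proposal C vs Proposal A: 22–13
Proposal C vs Proposal B: 19–16
Proposal C vs Proposal D: 21–14
Proposal C vs Proposal E: 19–16
Proposal C vs Proposal F: 28–7
Proposal C beats every other proposal.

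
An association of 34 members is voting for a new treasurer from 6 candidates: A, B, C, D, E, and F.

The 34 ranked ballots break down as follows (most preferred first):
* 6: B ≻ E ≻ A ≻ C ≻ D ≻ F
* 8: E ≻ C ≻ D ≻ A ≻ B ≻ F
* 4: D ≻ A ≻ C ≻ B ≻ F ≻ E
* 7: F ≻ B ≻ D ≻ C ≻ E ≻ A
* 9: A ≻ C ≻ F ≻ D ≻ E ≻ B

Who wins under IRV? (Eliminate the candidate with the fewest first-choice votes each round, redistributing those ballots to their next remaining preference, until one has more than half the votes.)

E

Round 1: A 9, B 6, C 0, D 4, E 8, F 7. C eliminated.
Round 2: A 9, B 6, D 4, E 8, F 7. D eliminated.
Round 3: A 13, B 6, E 8, F 7. B eliminated.
Round 4: A 13, E 14, F 7. F eliminated.
Round 5: A 13, E 21. E has a majority (≥18).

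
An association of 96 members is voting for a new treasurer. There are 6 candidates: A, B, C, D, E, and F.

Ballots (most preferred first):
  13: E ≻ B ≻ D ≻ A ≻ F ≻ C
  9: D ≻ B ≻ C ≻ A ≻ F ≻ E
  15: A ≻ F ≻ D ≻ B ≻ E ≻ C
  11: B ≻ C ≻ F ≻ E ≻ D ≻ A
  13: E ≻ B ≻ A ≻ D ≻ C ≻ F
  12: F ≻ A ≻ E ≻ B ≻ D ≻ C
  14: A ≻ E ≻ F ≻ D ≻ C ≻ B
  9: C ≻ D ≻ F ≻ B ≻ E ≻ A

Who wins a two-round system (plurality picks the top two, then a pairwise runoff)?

A

Round 1 first-place votes: A 29, B 11, C 9, D 9, E 26, F 12. A and E advance.
Runoff: A is ranked above E on 50 ballots, E above A on 46.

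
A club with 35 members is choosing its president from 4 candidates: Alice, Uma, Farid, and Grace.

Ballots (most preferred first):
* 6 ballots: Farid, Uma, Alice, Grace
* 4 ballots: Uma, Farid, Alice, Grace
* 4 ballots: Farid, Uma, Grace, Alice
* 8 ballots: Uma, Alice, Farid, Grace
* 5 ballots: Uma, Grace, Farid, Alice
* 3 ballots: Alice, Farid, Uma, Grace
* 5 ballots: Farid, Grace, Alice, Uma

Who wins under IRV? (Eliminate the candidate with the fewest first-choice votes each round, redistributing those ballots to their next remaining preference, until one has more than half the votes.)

Round 1: Alice 3, Uma 17, Farid 15, Grace 0. Grace eliminated.
Round 2: Alice 3, Uma 17, Farid 15. Alice eliminated.
Round 3: Uma 17, Farid 18. Farid has a majority (≥18).

Farid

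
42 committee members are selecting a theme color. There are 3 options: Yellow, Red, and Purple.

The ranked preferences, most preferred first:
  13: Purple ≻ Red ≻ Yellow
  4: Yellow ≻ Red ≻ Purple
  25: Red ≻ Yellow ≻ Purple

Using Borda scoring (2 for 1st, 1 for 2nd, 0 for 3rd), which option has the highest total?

Yellow: 13×0 + 4×2 + 25×1 = 33
Red: 13×1 + 4×1 + 25×2 = 67
Purple: 13×2 + 4×0 + 25×0 = 26

Red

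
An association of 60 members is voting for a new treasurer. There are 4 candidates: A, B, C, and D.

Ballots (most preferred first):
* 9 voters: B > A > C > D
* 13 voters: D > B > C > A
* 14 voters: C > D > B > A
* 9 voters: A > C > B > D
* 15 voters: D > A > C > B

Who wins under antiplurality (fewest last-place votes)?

Last-place votes: A 27, B 15, C 0, D 18.

C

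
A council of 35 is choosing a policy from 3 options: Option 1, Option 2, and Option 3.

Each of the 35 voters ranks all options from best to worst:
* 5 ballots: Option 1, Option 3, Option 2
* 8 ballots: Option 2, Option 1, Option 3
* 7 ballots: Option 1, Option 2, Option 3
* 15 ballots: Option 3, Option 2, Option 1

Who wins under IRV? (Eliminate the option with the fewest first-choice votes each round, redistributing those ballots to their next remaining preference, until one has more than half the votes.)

Option 1

Round 1: Option 1 12, Option 2 8, Option 3 15. Option 2 eliminated.
Round 2: Option 1 20, Option 3 15. Option 1 has a majority (≥18).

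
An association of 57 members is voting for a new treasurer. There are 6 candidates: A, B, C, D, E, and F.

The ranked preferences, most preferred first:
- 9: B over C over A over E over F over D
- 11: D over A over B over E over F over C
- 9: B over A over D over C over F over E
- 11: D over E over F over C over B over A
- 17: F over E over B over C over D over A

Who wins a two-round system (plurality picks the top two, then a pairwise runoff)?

B

Round 1 first-place votes: A 0, B 18, C 0, D 22, E 0, F 17. D and B advance.
Runoff: D is ranked above B on 22 ballots, B above D on 35.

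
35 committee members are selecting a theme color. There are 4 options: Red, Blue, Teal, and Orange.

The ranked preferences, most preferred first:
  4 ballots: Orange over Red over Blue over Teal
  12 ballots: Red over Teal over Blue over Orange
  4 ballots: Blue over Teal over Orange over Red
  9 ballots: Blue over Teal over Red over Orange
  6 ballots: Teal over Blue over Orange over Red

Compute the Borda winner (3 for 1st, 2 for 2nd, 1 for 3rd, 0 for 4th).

Red: 4×2 + 12×3 + 4×0 + 9×1 + 6×0 = 53
Blue: 4×1 + 12×1 + 4×3 + 9×3 + 6×2 = 67
Teal: 4×0 + 12×2 + 4×2 + 9×2 + 6×3 = 68
Orange: 4×3 + 12×0 + 4×1 + 9×0 + 6×1 = 22

Teal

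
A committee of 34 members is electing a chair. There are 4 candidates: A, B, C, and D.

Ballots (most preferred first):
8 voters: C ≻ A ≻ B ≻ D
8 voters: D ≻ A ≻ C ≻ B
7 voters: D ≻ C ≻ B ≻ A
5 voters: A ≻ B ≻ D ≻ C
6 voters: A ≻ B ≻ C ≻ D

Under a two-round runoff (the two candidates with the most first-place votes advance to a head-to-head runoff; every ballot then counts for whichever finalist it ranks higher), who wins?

A

Round 1 first-place votes: A 11, B 0, C 8, D 15. D and A advance.
Runoff: D is ranked above A on 15 ballots, A above D on 19.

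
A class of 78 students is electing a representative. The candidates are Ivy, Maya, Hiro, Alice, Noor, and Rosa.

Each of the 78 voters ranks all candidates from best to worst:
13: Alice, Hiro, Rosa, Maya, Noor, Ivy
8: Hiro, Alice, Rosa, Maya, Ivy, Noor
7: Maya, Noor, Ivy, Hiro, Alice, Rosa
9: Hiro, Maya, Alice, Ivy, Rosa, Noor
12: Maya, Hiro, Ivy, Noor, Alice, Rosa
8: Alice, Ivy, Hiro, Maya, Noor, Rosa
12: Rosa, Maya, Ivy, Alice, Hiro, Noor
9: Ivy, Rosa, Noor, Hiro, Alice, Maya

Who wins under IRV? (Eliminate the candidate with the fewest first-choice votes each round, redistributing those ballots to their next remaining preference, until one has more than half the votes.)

Round 1: Ivy 9, Maya 19, Hiro 17, Alice 21, Noor 0, Rosa 12. Noor eliminated.
Round 2: Ivy 9, Maya 19, Hiro 17, Alice 21, Rosa 12. Ivy eliminated.
Round 3: Maya 19, Hiro 17, Alice 21, Rosa 21. Hiro eliminated.
Round 4: Maya 28, Alice 29, Rosa 21. Rosa eliminated.
Round 5: Maya 40, Alice 38. Maya has a majority (≥40).

Maya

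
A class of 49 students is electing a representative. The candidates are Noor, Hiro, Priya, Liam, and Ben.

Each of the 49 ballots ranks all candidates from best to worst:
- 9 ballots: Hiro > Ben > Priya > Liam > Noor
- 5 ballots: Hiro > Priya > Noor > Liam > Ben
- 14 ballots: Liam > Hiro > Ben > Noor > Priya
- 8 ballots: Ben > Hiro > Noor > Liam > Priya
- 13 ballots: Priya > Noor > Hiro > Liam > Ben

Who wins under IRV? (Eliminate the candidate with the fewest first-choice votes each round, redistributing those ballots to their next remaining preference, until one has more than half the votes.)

Hiro

Round 1: Noor 0, Hiro 14, Priya 13, Liam 14, Ben 8. Noor eliminated.
Round 2: Hiro 14, Priya 13, Liam 14, Ben 8. Ben eliminated.
Round 3: Hiro 22, Priya 13, Liam 14. Priya eliminated.
Round 4: Hiro 35, Liam 14. Hiro has a majority (≥25).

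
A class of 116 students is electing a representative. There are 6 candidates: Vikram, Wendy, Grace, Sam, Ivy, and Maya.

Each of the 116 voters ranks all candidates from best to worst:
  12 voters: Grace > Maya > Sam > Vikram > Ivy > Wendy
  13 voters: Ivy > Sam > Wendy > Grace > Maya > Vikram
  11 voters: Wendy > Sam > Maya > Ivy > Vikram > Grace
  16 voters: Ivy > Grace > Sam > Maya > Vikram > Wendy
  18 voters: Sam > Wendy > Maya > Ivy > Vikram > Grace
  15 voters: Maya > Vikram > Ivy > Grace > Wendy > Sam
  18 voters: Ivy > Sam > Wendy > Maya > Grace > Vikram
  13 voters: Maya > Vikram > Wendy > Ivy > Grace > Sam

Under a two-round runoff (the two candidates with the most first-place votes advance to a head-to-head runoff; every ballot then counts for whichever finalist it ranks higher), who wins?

Round 1 first-place votes: Vikram 0, Wendy 11, Grace 12, Sam 18, Ivy 47, Maya 28. Ivy and Maya advance.
Runoff: Ivy is ranked above Maya on 47 ballots, Maya above Ivy on 69.

Maya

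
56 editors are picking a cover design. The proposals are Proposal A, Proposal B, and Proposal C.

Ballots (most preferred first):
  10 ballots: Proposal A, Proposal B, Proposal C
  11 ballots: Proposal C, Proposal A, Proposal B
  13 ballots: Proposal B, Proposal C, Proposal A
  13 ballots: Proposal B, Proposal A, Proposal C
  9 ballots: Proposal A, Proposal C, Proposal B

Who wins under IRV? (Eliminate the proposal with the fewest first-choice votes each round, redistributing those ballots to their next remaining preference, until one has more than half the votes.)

Round 1: Proposal A 19, Proposal B 26, Proposal C 11. Proposal C eliminated.
Round 2: Proposal A 30, Proposal B 26. Proposal A has a majority (≥29).

Proposal A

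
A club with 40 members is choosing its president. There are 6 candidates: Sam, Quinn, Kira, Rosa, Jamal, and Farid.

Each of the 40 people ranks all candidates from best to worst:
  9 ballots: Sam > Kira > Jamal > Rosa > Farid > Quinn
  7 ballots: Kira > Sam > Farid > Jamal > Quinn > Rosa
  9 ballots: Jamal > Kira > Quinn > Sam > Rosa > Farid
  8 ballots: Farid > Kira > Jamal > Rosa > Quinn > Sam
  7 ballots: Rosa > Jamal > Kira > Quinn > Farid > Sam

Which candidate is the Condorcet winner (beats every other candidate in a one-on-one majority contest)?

Kira

Kira vs Sam: 31–9
Kira vs Quinn: 40–0
Kira vs Rosa: 33–7
Kira vs Jamal: 24–16
Kira vs Farid: 32–8
Kira beats every other candidate.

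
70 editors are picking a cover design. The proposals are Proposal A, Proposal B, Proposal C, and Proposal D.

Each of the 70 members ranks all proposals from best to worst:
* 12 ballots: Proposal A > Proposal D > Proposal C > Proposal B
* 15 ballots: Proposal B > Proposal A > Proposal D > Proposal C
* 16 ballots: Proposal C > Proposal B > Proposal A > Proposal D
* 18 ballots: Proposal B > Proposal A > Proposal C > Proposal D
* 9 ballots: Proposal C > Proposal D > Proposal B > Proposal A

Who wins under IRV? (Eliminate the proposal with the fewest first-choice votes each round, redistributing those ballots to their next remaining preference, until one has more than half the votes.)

Round 1: Proposal A 12, Proposal B 33, Proposal C 25, Proposal D 0. Proposal D eliminated.
Round 2: Proposal A 12, Proposal B 33, Proposal C 25. Proposal A eliminated.
Round 3: Proposal B 33, Proposal C 37. Proposal C has a majority (≥36).

Proposal C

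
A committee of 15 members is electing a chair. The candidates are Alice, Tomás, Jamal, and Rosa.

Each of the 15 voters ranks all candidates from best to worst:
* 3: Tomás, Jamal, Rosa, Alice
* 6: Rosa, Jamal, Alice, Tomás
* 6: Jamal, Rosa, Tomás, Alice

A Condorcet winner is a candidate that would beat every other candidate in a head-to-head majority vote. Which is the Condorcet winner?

Jamal

Jamal vs Alice: 15–0
Jamal vs Tomás: 12–3
Jamal vs Rosa: 9–6
Jamal beats every other candidate.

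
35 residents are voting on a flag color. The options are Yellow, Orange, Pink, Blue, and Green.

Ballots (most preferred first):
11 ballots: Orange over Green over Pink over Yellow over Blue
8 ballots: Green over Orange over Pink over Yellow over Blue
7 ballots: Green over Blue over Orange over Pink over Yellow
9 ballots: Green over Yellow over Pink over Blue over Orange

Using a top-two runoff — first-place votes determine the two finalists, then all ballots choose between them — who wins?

Green

Round 1 first-place votes: Yellow 0, Orange 11, Pink 0, Blue 0, Green 24. Green and Orange advance.
Runoff: Green is ranked above Orange on 24 ballots, Orange above Green on 11.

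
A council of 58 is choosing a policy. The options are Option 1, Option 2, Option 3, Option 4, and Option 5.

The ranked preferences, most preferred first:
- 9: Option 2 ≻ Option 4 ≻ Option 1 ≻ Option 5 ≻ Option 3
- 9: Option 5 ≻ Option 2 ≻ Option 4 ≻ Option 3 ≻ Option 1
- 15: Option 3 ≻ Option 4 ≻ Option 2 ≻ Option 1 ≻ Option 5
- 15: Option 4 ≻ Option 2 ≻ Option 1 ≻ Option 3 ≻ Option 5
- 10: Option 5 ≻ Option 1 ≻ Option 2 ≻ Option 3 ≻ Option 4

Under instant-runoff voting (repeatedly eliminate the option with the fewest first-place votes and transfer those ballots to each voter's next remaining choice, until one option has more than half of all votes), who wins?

Option 4

Round 1: Option 1 0, Option 2 9, Option 3 15, Option 4 15, Option 5 19. Option 1 eliminated.
Round 2: Option 2 9, Option 3 15, Option 4 15, Option 5 19. Option 2 eliminated.
Round 3: Option 3 15, Option 4 24, Option 5 19. Option 3 eliminated.
Round 4: Option 4 39, Option 5 19. Option 4 has a majority (≥30).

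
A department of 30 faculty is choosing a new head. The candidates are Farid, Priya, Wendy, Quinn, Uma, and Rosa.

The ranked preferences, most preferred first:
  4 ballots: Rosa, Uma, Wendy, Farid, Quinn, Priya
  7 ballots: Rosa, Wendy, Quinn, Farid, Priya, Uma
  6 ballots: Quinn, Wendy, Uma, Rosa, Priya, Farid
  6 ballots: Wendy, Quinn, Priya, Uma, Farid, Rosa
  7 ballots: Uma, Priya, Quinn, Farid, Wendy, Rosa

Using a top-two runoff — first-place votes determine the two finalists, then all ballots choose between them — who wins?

Round 1 first-place votes: Farid 0, Priya 0, Wendy 6, Quinn 6, Uma 7, Rosa 11. Rosa and Uma advance.
Runoff: Rosa is ranked above Uma on 11 ballots, Uma above Rosa on 19.

Uma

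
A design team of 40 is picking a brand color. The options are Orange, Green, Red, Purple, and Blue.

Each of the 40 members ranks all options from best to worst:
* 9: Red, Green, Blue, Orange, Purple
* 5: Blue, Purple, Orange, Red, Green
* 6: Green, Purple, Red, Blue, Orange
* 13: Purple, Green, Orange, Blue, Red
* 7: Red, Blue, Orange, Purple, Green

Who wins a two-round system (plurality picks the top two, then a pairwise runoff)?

Purple

Round 1 first-place votes: Orange 0, Green 6, Red 16, Purple 13, Blue 5. Red and Purple advance.
Runoff: Red is ranked above Purple on 16 ballots, Purple above Red on 24.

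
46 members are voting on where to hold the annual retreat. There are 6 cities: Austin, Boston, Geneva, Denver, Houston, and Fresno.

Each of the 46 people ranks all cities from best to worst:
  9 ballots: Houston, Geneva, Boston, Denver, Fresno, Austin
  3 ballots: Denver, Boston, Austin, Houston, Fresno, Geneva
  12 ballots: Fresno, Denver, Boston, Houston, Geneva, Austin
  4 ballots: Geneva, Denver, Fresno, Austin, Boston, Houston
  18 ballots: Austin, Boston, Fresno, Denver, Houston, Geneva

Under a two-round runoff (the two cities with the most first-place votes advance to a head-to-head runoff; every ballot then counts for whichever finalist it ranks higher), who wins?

Round 1 first-place votes: Austin 18, Boston 0, Geneva 4, Denver 3, Houston 9, Fresno 12. Austin and Fresno advance.
Runoff: Austin is ranked above Fresno on 21 ballots, Fresno above Austin on 25.

Fresno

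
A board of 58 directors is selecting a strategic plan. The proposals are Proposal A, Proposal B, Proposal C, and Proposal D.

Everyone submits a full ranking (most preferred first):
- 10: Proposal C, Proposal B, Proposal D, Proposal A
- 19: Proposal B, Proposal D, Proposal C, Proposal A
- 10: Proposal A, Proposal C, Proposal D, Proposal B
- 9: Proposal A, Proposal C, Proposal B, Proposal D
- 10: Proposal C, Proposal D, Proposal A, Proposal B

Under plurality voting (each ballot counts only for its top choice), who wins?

Proposal C

First-place votes: Proposal A 19, Proposal B 19, Proposal C 20, Proposal D 0.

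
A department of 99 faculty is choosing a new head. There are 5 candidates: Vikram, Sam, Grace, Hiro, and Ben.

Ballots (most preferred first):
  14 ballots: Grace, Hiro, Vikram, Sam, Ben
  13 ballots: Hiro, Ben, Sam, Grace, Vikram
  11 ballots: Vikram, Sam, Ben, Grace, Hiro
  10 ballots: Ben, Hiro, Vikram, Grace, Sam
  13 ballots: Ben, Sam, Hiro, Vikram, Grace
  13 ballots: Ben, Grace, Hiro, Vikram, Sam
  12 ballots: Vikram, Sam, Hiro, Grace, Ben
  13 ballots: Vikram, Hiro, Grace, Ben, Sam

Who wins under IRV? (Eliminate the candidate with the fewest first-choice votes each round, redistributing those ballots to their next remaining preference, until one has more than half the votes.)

Round 1: Vikram 36, Sam 0, Grace 14, Hiro 13, Ben 36. Sam eliminated.
Round 2: Vikram 36, Grace 14, Hiro 13, Ben 36. Hiro eliminated.
Round 3: Vikram 36, Grace 14, Ben 49. Grace eliminated.
Round 4: Vikram 50, Ben 49. Vikram has a majority (≥50).

Vikram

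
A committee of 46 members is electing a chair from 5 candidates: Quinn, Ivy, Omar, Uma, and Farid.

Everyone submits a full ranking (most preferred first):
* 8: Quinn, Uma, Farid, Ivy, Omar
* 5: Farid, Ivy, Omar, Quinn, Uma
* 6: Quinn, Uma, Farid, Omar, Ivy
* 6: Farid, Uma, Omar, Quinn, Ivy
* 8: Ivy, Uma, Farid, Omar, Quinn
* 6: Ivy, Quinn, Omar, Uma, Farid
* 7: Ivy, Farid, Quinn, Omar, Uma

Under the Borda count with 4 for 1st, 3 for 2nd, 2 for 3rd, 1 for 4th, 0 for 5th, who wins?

Farid

Quinn: 8×4 + 5×1 + 6×4 + 6×1 + 8×0 + 6×3 + 7×2 = 99
Ivy: 8×1 + 5×3 + 6×0 + 6×0 + 8×4 + 6×4 + 7×4 = 107
Omar: 8×0 + 5×2 + 6×1 + 6×2 + 8×1 + 6×2 + 7×1 = 55
Uma: 8×3 + 5×0 + 6×3 + 6×3 + 8×3 + 6×1 + 7×0 = 90
Farid: 8×2 + 5×4 + 6×2 + 6×4 + 8×2 + 6×0 + 7×3 = 109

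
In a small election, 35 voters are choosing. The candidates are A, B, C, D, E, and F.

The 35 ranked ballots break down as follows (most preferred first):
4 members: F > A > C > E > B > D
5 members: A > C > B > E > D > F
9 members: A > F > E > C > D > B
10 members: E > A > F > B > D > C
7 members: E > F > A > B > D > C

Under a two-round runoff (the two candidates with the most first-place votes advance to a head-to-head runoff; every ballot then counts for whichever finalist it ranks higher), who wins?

A

Round 1 first-place votes: A 14, B 0, C 0, D 0, E 17, F 4. E and A advance.
Runoff: E is ranked above A on 17 ballots, A above E on 18.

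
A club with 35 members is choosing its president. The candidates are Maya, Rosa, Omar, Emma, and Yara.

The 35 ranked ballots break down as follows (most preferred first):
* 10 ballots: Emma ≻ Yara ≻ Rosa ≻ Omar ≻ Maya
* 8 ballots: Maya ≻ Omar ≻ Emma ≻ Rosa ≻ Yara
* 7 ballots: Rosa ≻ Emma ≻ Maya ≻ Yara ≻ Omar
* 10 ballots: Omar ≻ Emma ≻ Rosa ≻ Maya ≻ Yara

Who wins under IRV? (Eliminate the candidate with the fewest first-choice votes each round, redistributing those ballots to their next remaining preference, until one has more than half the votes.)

Omar

Round 1: Maya 8, Rosa 7, Omar 10, Emma 10, Yara 0. Yara eliminated.
Round 2: Maya 8, Rosa 7, Omar 10, Emma 10. Rosa eliminated.
Round 3: Maya 8, Omar 10, Emma 17. Maya eliminated.
Round 4: Omar 18, Emma 17. Omar has a majority (≥18).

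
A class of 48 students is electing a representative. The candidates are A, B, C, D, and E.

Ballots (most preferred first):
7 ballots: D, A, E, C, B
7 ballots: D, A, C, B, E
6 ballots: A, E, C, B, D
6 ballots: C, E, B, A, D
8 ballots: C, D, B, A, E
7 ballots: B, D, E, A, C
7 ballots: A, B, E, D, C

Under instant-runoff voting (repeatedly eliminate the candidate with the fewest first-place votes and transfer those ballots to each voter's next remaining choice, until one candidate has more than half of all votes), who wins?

D

Round 1: A 13, B 7, C 14, D 14, E 0. E eliminated.
Round 2: A 13, B 7, C 14, D 14. B eliminated.
Round 3: A 13, C 14, D 21. A eliminated.
Round 4: C 20, D 28. D has a majority (≥25).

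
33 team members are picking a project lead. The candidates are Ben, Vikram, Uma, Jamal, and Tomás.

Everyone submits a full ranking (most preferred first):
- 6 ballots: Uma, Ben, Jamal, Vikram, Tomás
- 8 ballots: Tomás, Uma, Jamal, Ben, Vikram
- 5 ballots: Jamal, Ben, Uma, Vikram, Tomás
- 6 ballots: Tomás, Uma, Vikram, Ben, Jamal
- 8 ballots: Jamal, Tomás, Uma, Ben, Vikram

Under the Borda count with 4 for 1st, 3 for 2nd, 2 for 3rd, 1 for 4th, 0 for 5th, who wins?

Ben: 6×3 + 8×1 + 5×3 + 6×1 + 8×1 = 55
Vikram: 6×1 + 8×0 + 5×1 + 6×2 + 8×0 = 23
Uma: 6×4 + 8×3 + 5×2 + 6×3 + 8×2 = 92
Jamal: 6×2 + 8×2 + 5×4 + 6×0 + 8×4 = 80
Tomás: 6×0 + 8×4 + 5×0 + 6×4 + 8×3 = 80

Uma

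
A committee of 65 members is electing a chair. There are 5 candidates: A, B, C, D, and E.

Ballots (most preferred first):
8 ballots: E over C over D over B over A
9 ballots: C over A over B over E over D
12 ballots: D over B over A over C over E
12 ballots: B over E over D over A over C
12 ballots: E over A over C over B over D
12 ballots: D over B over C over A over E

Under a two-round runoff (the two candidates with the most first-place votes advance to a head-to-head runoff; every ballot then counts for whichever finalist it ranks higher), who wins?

Round 1 first-place votes: A 0, B 12, C 9, D 24, E 20. D and E advance.
Runoff: D is ranked above E on 24 ballots, E above D on 41.

E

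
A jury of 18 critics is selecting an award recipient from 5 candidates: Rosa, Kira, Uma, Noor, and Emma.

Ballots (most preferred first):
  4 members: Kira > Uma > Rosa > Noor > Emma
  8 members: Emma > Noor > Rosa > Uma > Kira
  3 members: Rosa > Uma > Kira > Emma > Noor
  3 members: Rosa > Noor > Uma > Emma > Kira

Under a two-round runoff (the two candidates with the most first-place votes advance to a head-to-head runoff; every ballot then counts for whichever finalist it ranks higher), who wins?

Round 1 first-place votes: Rosa 6, Kira 4, Uma 0, Noor 0, Emma 8. Emma and Rosa advance.
Runoff: Emma is ranked above Rosa on 8 ballots, Rosa above Emma on 10.

Rosa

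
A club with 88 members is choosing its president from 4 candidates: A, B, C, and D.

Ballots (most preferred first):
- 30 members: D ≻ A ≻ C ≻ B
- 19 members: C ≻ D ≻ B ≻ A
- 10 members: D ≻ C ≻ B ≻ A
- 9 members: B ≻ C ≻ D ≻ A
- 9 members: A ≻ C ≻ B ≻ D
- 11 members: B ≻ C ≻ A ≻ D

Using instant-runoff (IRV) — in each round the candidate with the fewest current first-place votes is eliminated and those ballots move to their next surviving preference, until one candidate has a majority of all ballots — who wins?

C

Round 1: A 9, B 20, C 19, D 40. A eliminated.
Round 2: B 20, C 28, D 40. B eliminated.
Round 3: C 48, D 40. C has a majority (≥45).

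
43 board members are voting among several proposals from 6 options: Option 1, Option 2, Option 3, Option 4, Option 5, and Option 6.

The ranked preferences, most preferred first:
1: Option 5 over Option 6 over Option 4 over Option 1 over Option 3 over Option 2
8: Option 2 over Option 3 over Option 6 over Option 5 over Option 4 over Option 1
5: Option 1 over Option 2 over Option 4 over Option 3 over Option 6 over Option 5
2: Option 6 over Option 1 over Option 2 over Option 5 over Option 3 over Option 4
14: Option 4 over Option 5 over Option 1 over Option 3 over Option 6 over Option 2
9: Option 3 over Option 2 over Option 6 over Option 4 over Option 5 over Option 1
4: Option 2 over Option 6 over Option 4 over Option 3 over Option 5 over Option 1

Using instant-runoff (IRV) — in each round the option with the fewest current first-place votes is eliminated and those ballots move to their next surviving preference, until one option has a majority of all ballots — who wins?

Round 1: Option 1 5, Option 2 12, Option 3 9, Option 4 14, Option 5 1, Option 6 2. Option 5 eliminated.
Round 2: Option 1 5, Option 2 12, Option 3 9, Option 4 14, Option 6 3. Option 6 eliminated.
Round 3: Option 1 7, Option 2 12, Option 3 9, Option 4 15. Option 1 eliminated.
Round 4: Option 2 19, Option 3 9, Option 4 15. Option 3 eliminated.
Round 5: Option 2 28, Option 4 15. Option 2 has a majority (≥22).

Option 2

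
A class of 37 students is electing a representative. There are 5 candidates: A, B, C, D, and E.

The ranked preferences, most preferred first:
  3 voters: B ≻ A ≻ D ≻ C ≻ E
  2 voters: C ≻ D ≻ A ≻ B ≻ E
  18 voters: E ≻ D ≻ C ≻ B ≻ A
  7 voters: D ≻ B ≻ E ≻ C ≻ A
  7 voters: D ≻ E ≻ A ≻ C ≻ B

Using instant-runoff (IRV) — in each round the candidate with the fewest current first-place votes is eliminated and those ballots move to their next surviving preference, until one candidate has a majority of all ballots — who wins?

Round 1: A 0, B 3, C 2, D 14, E 18. A eliminated.
Round 2: B 3, C 2, D 14, E 18. C eliminated.
Round 3: B 3, D 16, E 18. B eliminated.
Round 4: D 19, E 18. D has a majority (≥19).

D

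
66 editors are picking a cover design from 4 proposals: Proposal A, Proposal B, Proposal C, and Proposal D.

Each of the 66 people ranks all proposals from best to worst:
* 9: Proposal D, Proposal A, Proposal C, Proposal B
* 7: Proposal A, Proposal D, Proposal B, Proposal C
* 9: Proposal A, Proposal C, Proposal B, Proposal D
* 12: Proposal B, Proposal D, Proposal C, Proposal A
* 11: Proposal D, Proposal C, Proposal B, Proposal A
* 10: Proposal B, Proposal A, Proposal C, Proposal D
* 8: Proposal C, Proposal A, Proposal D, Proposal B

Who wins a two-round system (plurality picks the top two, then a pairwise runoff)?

Proposal D

Round 1 first-place votes: Proposal A 16, Proposal B 22, Proposal C 8, Proposal D 20. Proposal B and Proposal D advance.
Runoff: Proposal B is ranked above Proposal D on 31 ballots, Proposal D above Proposal B on 35.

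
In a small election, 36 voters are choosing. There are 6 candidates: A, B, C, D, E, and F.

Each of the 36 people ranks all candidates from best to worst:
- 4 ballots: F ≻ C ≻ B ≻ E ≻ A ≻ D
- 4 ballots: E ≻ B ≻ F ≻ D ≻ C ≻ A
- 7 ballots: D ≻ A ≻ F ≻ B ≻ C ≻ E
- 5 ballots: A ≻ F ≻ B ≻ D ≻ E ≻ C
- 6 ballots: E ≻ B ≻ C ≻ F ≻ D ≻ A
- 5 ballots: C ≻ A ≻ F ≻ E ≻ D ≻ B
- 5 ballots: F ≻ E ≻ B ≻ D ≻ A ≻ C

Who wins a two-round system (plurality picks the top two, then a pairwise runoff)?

F

Round 1 first-place votes: A 5, B 0, C 5, D 7, E 10, F 9. E and F advance.
Runoff: E is ranked above F on 10 ballots, F above E on 26.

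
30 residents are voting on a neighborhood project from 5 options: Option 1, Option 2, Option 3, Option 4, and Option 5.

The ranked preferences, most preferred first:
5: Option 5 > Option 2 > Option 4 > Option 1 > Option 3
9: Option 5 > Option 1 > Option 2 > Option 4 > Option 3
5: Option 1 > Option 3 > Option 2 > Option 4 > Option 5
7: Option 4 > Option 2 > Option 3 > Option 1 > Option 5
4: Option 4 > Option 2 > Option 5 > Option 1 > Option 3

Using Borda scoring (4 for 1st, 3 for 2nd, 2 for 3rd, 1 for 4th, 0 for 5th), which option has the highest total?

Option 1: 5×1 + 9×3 + 5×4 + 7×1 + 4×1 = 63
Option 2: 5×3 + 9×2 + 5×2 + 7×3 + 4×3 = 76
Option 3: 5×0 + 9×0 + 5×3 + 7×2 + 4×0 = 29
Option 4: 5×2 + 9×1 + 5×1 + 7×4 + 4×4 = 68
Option 5: 5×4 + 9×4 + 5×0 + 7×0 + 4×2 = 64

Option 2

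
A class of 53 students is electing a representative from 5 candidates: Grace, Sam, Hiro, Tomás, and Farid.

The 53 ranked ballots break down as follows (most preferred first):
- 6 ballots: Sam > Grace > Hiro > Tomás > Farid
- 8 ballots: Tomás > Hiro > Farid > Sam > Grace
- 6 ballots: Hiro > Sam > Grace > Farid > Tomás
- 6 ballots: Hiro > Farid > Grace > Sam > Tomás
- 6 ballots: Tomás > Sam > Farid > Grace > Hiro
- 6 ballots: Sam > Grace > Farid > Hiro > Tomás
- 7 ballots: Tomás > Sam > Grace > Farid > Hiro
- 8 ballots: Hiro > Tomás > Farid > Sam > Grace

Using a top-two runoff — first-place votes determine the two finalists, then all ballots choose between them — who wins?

Hiro

Round 1 first-place votes: Grace 0, Sam 12, Hiro 20, Tomás 21, Farid 0. Tomás and Hiro advance.
Runoff: Tomás is ranked above Hiro on 21 ballots, Hiro above Tomás on 32.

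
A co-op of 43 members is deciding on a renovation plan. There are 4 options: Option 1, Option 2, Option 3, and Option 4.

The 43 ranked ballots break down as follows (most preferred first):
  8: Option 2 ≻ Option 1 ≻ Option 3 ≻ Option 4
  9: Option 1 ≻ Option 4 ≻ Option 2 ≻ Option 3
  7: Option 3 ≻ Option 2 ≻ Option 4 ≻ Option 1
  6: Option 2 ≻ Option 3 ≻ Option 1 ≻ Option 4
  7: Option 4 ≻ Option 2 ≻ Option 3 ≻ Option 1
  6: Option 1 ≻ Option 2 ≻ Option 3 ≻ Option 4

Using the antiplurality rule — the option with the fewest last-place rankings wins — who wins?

Option 2

Last-place votes: Option 1 14, Option 2 0, Option 3 9, Option 4 20.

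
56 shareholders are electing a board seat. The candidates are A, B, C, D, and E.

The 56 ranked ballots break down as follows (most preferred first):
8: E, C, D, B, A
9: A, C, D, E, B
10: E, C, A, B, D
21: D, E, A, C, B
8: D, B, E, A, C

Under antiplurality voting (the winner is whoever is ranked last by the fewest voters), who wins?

Last-place votes: A 8, B 30, C 8, D 10, E 0.

E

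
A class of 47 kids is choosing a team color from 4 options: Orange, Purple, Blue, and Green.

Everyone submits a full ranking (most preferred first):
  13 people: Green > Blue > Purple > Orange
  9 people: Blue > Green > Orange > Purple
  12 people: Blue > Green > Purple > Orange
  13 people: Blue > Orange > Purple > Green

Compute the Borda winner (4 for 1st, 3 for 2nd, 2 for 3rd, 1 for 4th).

Blue

Orange: 13×1 + 9×2 + 12×1 + 13×3 = 82
Purple: 13×2 + 9×1 + 12×2 + 13×2 = 85
Blue: 13×3 + 9×4 + 12×4 + 13×4 = 175
Green: 13×4 + 9×3 + 12×3 + 13×1 = 128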